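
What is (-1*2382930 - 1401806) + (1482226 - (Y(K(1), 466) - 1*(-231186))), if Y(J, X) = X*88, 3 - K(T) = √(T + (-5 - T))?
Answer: -2574704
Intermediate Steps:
K(T) = 3 - I*√5 (K(T) = 3 - √(T + (-5 - T)) = 3 - √(-5) = 3 - I*√5)
Y(J, X) = 88*X
(-1*2382930 - 1401806) + (1482226 - (Y(K(1), 466) - 1*(-231186))) = (-1*2382930 - 1401806) + (1482226 - (88*466 - 1*(-231186))) = (-2382930 - 1401806) + (1482226 - (41008 + 231186)) = -3784736 + (1482226 - 1*272194) = -3784736 + (1482226 - 272194) = -3784736 + 1210032 = -2574704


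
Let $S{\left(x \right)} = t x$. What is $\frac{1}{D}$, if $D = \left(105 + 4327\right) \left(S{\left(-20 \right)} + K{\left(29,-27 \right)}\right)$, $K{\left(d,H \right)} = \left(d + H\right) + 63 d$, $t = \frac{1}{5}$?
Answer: $\frac{1}{8088400} \approx 1.2363 \cdot 10^{-7}$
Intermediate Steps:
$t = \frac{1}{5} \approx 0.2$
$S{\left(x \right)} = \frac{x}{5}$
$K{\left(d,H \right)} = H + 64 d$ ($K{\left(d,H \right)} = \left(H + d\right) + 63 d = H + 64 d$)
$D = 8088400$ ($D = \left(105 + 4327\right) \left(\frac{1}{5} \left(-20\right) + \left(-27 + 64 \cdot 29\right)\right) = 4432 \left(-4 + \left(-27 + 1856\right)\right) = 4432 \left(-4 + 1829\right) = 4432 \cdot 1825 = 8088400$)
$\frac{1}{D} = \frac{1}{8088400}$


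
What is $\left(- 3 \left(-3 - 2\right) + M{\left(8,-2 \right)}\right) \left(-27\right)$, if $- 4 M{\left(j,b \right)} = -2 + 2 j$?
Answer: $- \frac{621}{2} \approx -310.5$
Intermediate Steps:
$M{\left(j,b \right)} = \frac{1}{2} - \frac{j}{2}$ ($M{\left(j,b \right)} = - \frac{-2 + 2 j}{4} = \frac{1}{2} - \frac{j}{2}$)
$\left(- 3 \left(-3 - 2\right) + M{\left(8,-2 \right)}\right) \left(-27\right) = \left(- 3 \left(-3 - 2\right) + \left(\frac{1}{2} - 4\right)\right) \left(-27\right) = \left(- 3 \left(-3 + \left(-2 + 0\right)\right) + \left(\frac{1}{2} - 4\right)\right) \left(-27\right) = \left(- 3 \left(-3 - 2\right) - \frac{7}{2}\right) \left(-27\right) = \left(\left(-3\right) \left(-5\right) - \frac{7}{2}\right) \left(-27\right) = \left(15 - \frac{7}{2}\right) \left(-27\right) = \frac{23}{2} \left(-27\right) = - \frac{621}{2}$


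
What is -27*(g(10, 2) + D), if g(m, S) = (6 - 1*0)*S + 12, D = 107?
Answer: -3537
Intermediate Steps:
g(m, S) = 12 + 6*S (g(m, S) = (6 + 0)*S + 12 = 6*S + 12 = 12 + 6*S)
-27*(g(10, 2) + D) = -27*((12 + 6*2) + 107) = -27*((12 + 12) + 107) = -27*(24 + 107) = -27*131 = -3537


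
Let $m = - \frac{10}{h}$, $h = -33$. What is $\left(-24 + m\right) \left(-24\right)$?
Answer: $\frac{6256}{11} \approx 568.73$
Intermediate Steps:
$m = \frac{10}{33}$ ($m = - \frac{10}{-33} = \left(-10\right) \left(- \frac{1}{33}\right) = \frac{10}{33} \approx 0.30303$)
$\left(-24 + m\right) \left(-24\right) = \left(-24 + \frac{10}{33}\right) \left(-24\right) = \left(- \frac{782}{33}\right) \left(-24\right) = \frac{6256}{11}$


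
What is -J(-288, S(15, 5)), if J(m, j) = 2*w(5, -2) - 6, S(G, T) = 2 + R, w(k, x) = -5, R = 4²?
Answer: 16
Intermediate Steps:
R = 16
S(G, T) = 18 (S(G, T) = 2 + 16 = 18)
J(m, j) = -16 (J(m, j) = 2*(-5) - 6 = -10 - 6 = -16)
-J(-288, S(15, 5)) = -1*(-16) = 16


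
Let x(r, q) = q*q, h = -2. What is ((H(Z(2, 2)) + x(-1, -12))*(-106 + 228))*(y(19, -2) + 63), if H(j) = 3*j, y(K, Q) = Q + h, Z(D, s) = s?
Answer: 1079700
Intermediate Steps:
y(K, Q) = -2 + Q (y(K, Q) = Q - 2 = -2 + Q)
x(r, q) = q**2
((H(Z(2, 2)) + x(-1, -12))*(-106 + 228))*(y(19, -2) + 63) = ((3*2 + (-12)**2)*(-106 + 228))*((-2 - 2) + 63) = ((6 + 144)*122)*(-4 + 63) = (150*122)*59 = 18300*59 = 1079700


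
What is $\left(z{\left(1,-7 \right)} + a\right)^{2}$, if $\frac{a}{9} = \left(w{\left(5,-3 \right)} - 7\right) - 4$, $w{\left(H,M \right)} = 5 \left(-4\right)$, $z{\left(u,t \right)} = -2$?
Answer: $78961$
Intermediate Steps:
$w{\left(H,M \right)} = -20$
$a = -279$ ($a = 9 \left(\left(-20 - 7\right) - 4\right) = 9 \left(-27 - 4\right) = 9 \left(-31\right) = -279$)
$\left(z{\left(1,-7 \right)} + a\right)^{2} = \left(-2 - 279\right)^{2} = \left(-281\right)^{2} = 78961$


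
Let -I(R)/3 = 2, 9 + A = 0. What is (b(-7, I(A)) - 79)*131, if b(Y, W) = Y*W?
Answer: -4847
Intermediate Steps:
A = -9 (A = -9 + 0 = -9)
I(R) = -6 (I(R) = -3*2 = -6)
b(Y, W) = W*Y
(b(-7, I(A)) - 79)*131 = (-6*(-7) - 79)*131 = (42 - 79)*131 = -37*131 = -4847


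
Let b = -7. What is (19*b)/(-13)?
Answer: 133/13 ≈ 10.231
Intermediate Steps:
(19*b)/(-13) = (19*(-7))/(-13) = -133*(-1/13) = 133/13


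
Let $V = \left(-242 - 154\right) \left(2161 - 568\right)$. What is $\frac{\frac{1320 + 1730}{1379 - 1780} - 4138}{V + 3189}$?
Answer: $\frac{1662388}{251683239} \approx 0.0066051$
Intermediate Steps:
$V = -630828$ ($V = \left(-396\right) 1593 = -630828$)
$\frac{\frac{1320 + 1730}{1379 - 1780} - 4138}{V + 3189} = \frac{\frac{1320 + 1730}{1379 - 1780} - 4138}{-630828 + 3189} = \frac{\frac{3050}{-401} - 4138}{-627639} = \left(3050 \left(- \frac{1}{401}\right) - 4138\right) \left(- \frac{1}{627639}\right) = \left(- \frac{3050}{401} - 4138\right) \left(- \frac{1}{627639}\right) = \left(- \frac{1662388}{401}\right) \left(- \frac{1}{627639}\right) = \frac{1662388}{251683239}$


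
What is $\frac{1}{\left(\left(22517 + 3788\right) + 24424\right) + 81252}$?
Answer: $\frac{1}{131981} \approx 7.5768 \cdot 10^{-6}$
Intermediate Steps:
$\frac{1}{\left(\left(22517 + 3788\right) + 24424\right) + 81252} = \frac{1}{\left(26305 + 24424\right) + 81252} = \frac{1}{50729 + 81252} = \frac{1}{131981}$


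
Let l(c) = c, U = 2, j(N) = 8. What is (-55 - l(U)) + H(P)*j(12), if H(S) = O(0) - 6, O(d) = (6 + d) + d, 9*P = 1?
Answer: -57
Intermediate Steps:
P = ⅑ (P = (⅑)*1 = ⅑ ≈ 0.11111)
O(d) = 6 + 2*d
H(S) = 0 (H(S) = (6 + 2*0) - 6 = (6 + 0) - 6 = 6 - 6 = 0)
(-55 - l(U)) + H(P)*j(12) = (-55 - 1*2) + 0*8 = (-55 - 2) + 0 = -57 + 0 = -57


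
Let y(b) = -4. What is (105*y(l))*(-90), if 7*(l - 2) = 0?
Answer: 37800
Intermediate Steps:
l = 2 (l = 2 + (⅐)*0 = 2 + 0 = 2)
(105*y(l))*(-90) = (105*(-4))*(-90) = -420*(-90) = 37800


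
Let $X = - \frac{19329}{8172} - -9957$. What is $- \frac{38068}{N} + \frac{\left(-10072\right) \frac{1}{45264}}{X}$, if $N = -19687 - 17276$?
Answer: $\frac{973407659553382}{945173065490325} \approx 1.0299$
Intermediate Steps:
$N = -36963$
$X = \frac{27116425}{2724}$ ($X = \left(-19329\right) \frac{1}{8172} + 9957 = - \frac{6443}{2724} + 9957 = \frac{27116425}{2724} \approx 9954.6$)
$- \frac{38068}{N} + \frac{\left(-10072\right) \frac{1}{45264}}{X} = - \frac{38068}{-36963} + \frac{\left(-10072\right) \frac{1}{45264}}{\frac{27116425}{2724}} = \left(-38068\right) \left(- \frac{1}{36963}\right) + \left(-10072\right) \frac{1}{45264} \cdot \frac{2724}{27116425} = \frac{38068}{36963} - \frac{571586}{25570788775} = \frac{973407659553382}{945173065490325}$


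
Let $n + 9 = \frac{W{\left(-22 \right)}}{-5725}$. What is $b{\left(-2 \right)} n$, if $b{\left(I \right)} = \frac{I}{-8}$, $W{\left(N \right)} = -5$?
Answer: $- \frac{2576}{1145} \approx -2.2498$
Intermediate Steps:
$b{\left(I \right)} = - \frac{I}{8}$ ($b{\left(I \right)} = I \left(- \frac{1}{8}\right) = - \frac{I}{8}$)
$n = - \frac{10304}{1145}$ ($n = -9 - \frac{5}{-5725} = -9 - - \frac{1}{1145} = -9 + \frac{1}{1145} = - \frac{10304}{1145} \approx -8.9991$)
$b{\left(-2 \right)} n = \left(- \frac{1}{8}\right) \left(-2\right) \left(- \frac{10304}{1145}\right) = \frac{1}{4} \left(- \frac{10304}{1145}\right) = - \frac{2576}{1145}$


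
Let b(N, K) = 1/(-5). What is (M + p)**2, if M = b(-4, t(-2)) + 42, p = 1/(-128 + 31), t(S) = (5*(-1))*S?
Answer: 410791824/235225 ≈ 1746.4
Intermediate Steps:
t(S) = -5*S
b(N, K) = -1/5
p = -1/97 (p = 1/(-97) = -1/97 ≈ -0.010309)
M = 209/5 (M = -1/5 + 42 = 209/5 ≈ 41.800)
(M + p)**2 = (209/5 - 1/97)**2 = (20268/485)**2 = 410791824/235225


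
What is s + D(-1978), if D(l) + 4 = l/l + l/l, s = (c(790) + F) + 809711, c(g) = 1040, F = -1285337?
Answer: -474588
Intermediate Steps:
s = -474586 (s = (1040 - 1285337) + 809711 = -1284297 + 809711 = -474586)
D(l) = -2 (D(l) = -4 + (l/l + l/l) = -4 + (1 + 1) = -4 + 2 = -2)
s + D(-1978) = -474586 - 2 = -474588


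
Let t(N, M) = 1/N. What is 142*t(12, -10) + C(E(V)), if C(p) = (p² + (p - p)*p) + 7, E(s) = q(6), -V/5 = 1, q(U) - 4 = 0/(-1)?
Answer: 209/6 ≈ 34.833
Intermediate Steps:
q(U) = 4 (q(U) = 4 + 0/(-1) = 4 + 0*(-1) = 4 + 0 = 4)
V = -5 (V = -5*1 = -5)
E(s) = 4
t(N, M) = 1/N
C(p) = 7 + p² (C(p) = (p² + 0*p) + 7 = (p² + 0) + 7 = p² + 7 = 7 + p²)
142*t(12, -10) + C(E(V)) = 142/12 + (7 + 4²) = 142*(1/12) + (7 + 16) = 71/6 + 23 = 209/6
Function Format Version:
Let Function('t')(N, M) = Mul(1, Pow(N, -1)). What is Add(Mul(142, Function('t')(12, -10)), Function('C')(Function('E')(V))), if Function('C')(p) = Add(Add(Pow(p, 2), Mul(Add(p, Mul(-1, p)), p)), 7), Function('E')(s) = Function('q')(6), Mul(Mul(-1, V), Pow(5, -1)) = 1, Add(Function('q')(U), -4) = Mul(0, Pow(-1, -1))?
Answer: Rational(209, 6) ≈ 34.833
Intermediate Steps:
Function('q')(U) = 4 (Function('q')(U) = Add(4, Mul(0, Pow(-1, -1))) = Add(4, Mul(0, -1)) = Add(4, 0) = 4)
V = -5 (V = Mul(-5, 1) = -5)
Function('E')(s) = 4
Function('t')(N, M) = Pow(N, -1)
Function('C')(p) = Add(7, Pow(p, 2)) (Function('C')(p) = Add(Add(Pow(p, 2), Mul(0, p)), 7) = Add(Add(Pow(p, 2), 0), 7) = Add(Pow(p, 2), 7) = Add(7, Pow(p, 2)))
Add(Mul(142, Function('t')(12, -10)), Function('C')(Function('E')(V))) = Add(Mul(142, Pow(12, -1)), Add(7, Pow(4, 2))) = Add(Mul(142, Rational(1, 12)), Add(7, 16)) = Add(Rational(71, 6), 23) = Rational(209, 6)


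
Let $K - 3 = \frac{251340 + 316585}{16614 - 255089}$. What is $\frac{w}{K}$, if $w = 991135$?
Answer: $\frac{1890887353}{1180} \approx 1.6024 \cdot 10^{6}$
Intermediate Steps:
$K = \frac{5900}{9539}$ ($K = 3 + \frac{251340 + 316585}{16614 - 255089} = 3 + \frac{567925}{-238475} = 3 + 567925 \left(- \frac{1}{238475}\right) = 3 - \frac{22717}{9539} = \frac{5900}{9539} \approx 0.61851$)
$\frac{w}{K} = \frac{991135}{\frac{5900}{9539}} = 991135 \cdot \frac{9539}{5900} = \frac{1890887353}{1180}$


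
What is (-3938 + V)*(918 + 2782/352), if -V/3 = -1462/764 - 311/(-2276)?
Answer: -278593757489743/76510016 ≈ -3.6413e+6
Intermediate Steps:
V = 2317431/434716 (V = -3*(-1462/764 - 311/(-2276)) = -3*(-1462*1/764 - 311*(-1/2276)) = -3*(-731/382 + 311/2276) = -3*(-772477/434716) = 2317431/434716 ≈ 5.3309)
(-3938 + V)*(918 + 2782/352) = (-3938 + 2317431/434716)*(918 + 2782/352) = -1709594177*(918 + 2782*(1/352))/434716 = -1709594177*(918 + 1391/176)/434716 = -1709594177/434716*162959/176 = -278593757489743/76510016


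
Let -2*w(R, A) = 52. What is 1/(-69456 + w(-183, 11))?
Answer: -1/69482 ≈ -1.4392e-5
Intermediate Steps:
w(R, A) = -26 (w(R, A) = -½*52 = -26)
1/(-69456 + w(-183, 11)) = 1/(-69456 - 26) = 1/(-69482) = -1/69482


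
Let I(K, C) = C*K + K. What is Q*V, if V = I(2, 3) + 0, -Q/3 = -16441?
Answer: 394584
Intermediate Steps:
Q = 49323 (Q = -3*(-16441) = 49323)
I(K, C) = K + C*K
V = 8 (V = 2*(1 + 3) + 0 = 2*4 + 0 = 8 + 0 = 8)
Q*V = 49323*8 = 394584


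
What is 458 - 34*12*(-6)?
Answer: 2906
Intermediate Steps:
458 - 34*12*(-6) = 458 - 408*(-6) = 458 + 2448 = 2906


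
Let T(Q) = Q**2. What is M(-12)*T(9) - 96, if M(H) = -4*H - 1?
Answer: 3711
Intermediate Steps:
M(H) = -1 - 4*H
M(-12)*T(9) - 96 = (-1 - 4*(-12))*9**2 - 96 = (-1 + 48)*81 - 96 = 47*81 - 96 = 3807 - 96 = 3711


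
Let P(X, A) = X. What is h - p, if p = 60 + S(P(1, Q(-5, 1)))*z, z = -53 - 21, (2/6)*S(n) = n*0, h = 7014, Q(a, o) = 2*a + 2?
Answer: 6954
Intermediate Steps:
Q(a, o) = 2 + 2*a
S(n) = 0 (S(n) = 3*(n*0) = 3*0 = 0)
z = -74
p = 60 (p = 60 + 0*(-74) = 60 + 0 = 60)
h - p = 7014 - 1*60 = 7014 - 60 = 6954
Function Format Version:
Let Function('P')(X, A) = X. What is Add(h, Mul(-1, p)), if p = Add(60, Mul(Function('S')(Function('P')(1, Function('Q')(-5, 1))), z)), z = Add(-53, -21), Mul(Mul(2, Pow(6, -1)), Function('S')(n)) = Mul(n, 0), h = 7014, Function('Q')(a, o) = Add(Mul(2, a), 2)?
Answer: 6954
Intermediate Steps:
Function('Q')(a, o) = Add(2, Mul(2, a))
Function('S')(n) = 0 (Function('S')(n) = Mul(3, Mul(n, 0)) = Mul(3, 0) = 0)
z = -74
p = 60 (p = Add(60, Mul(0, -74)) = Add(60, 0) = 60)
Add(h, Mul(-1, p)) = Add(7014, Mul(-1, 60)) = Add(7014, -60) = 6954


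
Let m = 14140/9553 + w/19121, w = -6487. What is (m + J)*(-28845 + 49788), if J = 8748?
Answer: 33469920651490479/182662913 ≈ 1.8323e+8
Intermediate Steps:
m = 208400629/182662913 (m = 14140/9553 - 6487/19121 = 208400629/182662913 ≈ 1.1409)
(m + J)*(-28845 + 49788) = (208400629/182662913 + 8748)*(-28845 + 49788) = (1598143563553/182662913)*20943 = 33469920651490479/182662913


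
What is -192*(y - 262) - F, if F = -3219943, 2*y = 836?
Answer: 3189991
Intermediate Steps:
y = 418 (y = (1/2)*836 = 418)
-192*(y - 262) - F = -192*(418 - 262) - 1*(-3219943) = -192*156 + 3219943 = -29952 + 3219943 = 3189991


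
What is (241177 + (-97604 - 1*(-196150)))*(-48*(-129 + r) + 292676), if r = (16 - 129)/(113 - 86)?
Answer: 101600580140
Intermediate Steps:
r = -113/27 ≈ -4.1852
(241177 + (-97604 - 1*(-196150)))*(-48*(-129 + r) + 292676) = (241177 + (-97604 - 1*(-196150)))*(-48*(-129 - 113/27) + 292676) = (241177 + (-97604 + 196150))*(-48*(-3596/27) + 292676) = (241177 + 98546)*(57536/9 + 292676) = 339723*(2691620/9) = 101600580140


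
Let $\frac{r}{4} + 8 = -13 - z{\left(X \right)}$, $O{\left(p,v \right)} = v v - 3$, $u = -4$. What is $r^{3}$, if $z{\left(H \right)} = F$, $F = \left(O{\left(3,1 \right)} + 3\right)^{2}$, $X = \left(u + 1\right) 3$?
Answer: $-681472$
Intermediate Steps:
$O{\left(p,v \right)} = -3 + v^{2}$ ($O{\left(p,v \right)} = v^{2} - 3 = -3 + v^{2}$)
$X = -9$ ($X = \left(-4 + 1\right) 3 = \left(-3\right) 3 = -9$)
$F = 1$ ($F = \left(\left(-3 + 1^{2}\right) + 3\right)^{2} = \left(\left(-3 + 1\right) + 3\right)^{2} = \left(-2 + 3\right)^{2} = 1^{2} = 1$)
$z{\left(H \right)} = 1$
$r = -88$ ($r = -32 + 4 \left(-13 - 1\right) = -32 + 4 \left(-14\right) = -32 - 56 = -88$)
$r^{3} = \left(-88\right)^{3} = -681472$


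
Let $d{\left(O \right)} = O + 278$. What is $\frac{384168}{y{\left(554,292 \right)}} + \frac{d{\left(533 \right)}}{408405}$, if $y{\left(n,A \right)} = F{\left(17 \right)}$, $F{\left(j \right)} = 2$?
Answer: $\frac{78448066831}{408405} \approx 1.9208 \cdot 10^{5}$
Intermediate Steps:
$d{\left(O \right)} = 278 + O$
$y{\left(n,A \right)} = 2$
$\frac{384168}{y{\left(554,292 \right)}} + \frac{d{\left(533 \right)}}{408405} = \frac{384168}{2} + \frac{278 + 533}{408405} = 384168 \cdot \frac{1}{2} + 811 \cdot \frac{1}{408405} = 192084 + \frac{811}{408405} = \frac{78448066831}{408405}$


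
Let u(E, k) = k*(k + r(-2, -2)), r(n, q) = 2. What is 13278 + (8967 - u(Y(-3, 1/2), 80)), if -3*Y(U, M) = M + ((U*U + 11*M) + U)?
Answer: 15685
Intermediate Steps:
Y(U, M) = -4*M - U/3 - U²/3 (Y(U, M) = -(M + ((U*U + 11*M) + U))/3 = -(M + ((U² + 11*M) + U))/3 = -(M + (U + U² + 11*M))/3 = -(U + U² + 12*M)/3 = -4*M - U/3 - U²/3)
u(E, k) = k*(2 + k) (u(E, k) = k*(k + 2) = k*(2 + k))
13278 + (8967 - u(Y(-3, 1/2), 80)) = 13278 + (8967 - 80*(2 + 80)) = 13278 + (8967 - 80*82) = 13278 + (8967 - 1*6560) = 13278 + (8967 - 6560) = 13278 + 2407 = 15685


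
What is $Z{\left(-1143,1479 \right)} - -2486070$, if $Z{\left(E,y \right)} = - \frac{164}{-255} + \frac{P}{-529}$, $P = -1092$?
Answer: $\frac{335358777866}{134895} \approx 2.4861 \cdot 10^{6}$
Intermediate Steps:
$Z{\left(E,y \right)} = \frac{365216}{134895}$ ($Z{\left(E,y \right)} = - \frac{164}{-255} - \frac{1092}{-529} = \left(-164\right) \left(- \frac{1}{255}\right) - - \frac{1092}{529} = \frac{164}{255} + \frac{1092}{529} = \frac{365216}{134895}$)
$Z{\left(-1143,1479 \right)} - -2486070 = \frac{365216}{134895} - -2486070 = \frac{365216}{134895} + 2486070 = \frac{335358777866}{134895}$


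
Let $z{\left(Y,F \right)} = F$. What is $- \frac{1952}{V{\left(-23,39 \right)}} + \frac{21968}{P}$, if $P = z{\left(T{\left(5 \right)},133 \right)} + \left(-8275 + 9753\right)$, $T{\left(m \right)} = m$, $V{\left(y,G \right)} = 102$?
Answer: $- \frac{150656}{27387} \approx -5.501$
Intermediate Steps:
$P = 1611$ ($P = 133 + \left(-8275 + 9753\right) = 133 + 1478 = 1611$)
$- \frac{1952}{V{\left(-23,39 \right)}} + \frac{21968}{P} = - \frac{1952}{102} + \frac{21968}{1611} = \left(-1952\right) \frac{1}{102} + 21968 \cdot \frac{1}{1611} = - \frac{976}{51} + \frac{21968}{1611} = - \frac{150656}{27387}$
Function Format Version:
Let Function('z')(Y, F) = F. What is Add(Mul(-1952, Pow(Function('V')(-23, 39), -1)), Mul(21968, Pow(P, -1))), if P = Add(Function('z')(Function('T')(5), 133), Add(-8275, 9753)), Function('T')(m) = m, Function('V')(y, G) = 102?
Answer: Rational(-150656, 27387) ≈ -5.5010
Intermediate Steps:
P = 1611 (P = Add(133, Add(-8275, 9753)) = Add(133, 1478) = 1611)
Add(Mul(-1952, Pow(Function('V')(-23, 39), -1)), Mul(21968, Pow(P, -1))) = Add(Mul(-1952, Pow(102, -1)), Mul(21968, Pow(1611, -1))) = Add(Mul(-1952, Rational(1, 102)), Mul(21968, Rational(1, 1611))) = Add(Rational(-976, 51), Rational(21968, 1611)) = Rational(-150656, 27387)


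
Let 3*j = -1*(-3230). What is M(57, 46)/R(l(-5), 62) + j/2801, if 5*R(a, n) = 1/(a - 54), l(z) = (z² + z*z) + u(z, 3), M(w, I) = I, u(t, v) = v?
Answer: -1929460/8403 ≈ -229.62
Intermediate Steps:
l(z) = 3 + 2*z² (l(z) = (z² + z*z) + 3 = (z² + z²) + 3 = 2*z² + 3 = 3 + 2*z²)
R(a, n) = 1/(5*(-54 + a)) (R(a, n) = 1/(5*(a - 54)) = 1/(5*(-54 + a)))
j = 3230/3 (j = (-1*(-3230))/3 = (⅓)*3230 = 3230/3 ≈ 1076.7)
M(57, 46)/R(l(-5), 62) + j/2801 = 46/((1/(5*(-54 + (3 + 2*(-5)²))))) + (3230/3)/2801 = 46/((1/(5*(-54 + (3 + 2*25))))) + (3230/3)*(1/2801) = 46/((1/(5*(-54 + (3 + 50))))) + 3230/8403 = 46/((1/(5*(-54 + 53)))) + 3230/8403 = 46/(((⅕)/(-1))) + 3230/8403 = 46/(((⅕)*(-1))) + 3230/8403 = 46/(-⅕) + 3230/8403 = 46*(-5) + 3230/8403 = -230 + 3230/8403 = -1929460/8403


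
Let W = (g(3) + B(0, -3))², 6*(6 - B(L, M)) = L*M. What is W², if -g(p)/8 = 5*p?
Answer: 168896016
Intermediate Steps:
B(L, M) = 6 - L*M/6
g(p) = -40*p
W = 12996 (W = (-40*3 + (6 - ⅙*0*(-3)))² = (-120 + (6 + 0))² = (-120 + 6)² = (-114)² = 12996)
W² = 12996² = 168896016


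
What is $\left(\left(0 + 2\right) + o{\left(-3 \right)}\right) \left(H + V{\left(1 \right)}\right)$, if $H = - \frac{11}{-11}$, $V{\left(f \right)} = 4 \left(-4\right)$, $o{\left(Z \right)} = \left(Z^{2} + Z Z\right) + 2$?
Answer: $-330$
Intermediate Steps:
$o{\left(Z \right)} = 2 + 2 Z^{2}$ ($o{\left(Z \right)} = \left(Z^{2} + Z^{2}\right) + 2 = 2 Z^{2} + 2 = 2 + 2 Z^{2}$)
$V{\left(f \right)} = -16$
$H = 1$ ($H = \left(-11\right) \left(- \frac{1}{11}\right) = 1$)
$\left(\left(0 + 2\right) + o{\left(-3 \right)}\right) \left(H + V{\left(1 \right)}\right) = \left(\left(0 + 2\right) + \left(2 + 2 \left(-3\right)^{2}\right)\right) \left(1 - 16\right) = \left(2 + \left(2 + 2 \cdot 9\right)\right) \left(-15\right) = \left(2 + \left(2 + 18\right)\right) \left(-15\right) = \left(2 + 20\right) \left(-15\right) = 22 \left(-15\right) = -330$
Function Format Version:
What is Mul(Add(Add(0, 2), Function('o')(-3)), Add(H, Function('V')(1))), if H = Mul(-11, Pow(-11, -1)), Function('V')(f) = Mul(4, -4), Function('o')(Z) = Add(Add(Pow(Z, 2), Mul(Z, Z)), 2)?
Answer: -330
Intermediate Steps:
Function('o')(Z) = Add(2, Mul(2, Pow(Z, 2))) (Function('o')(Z) = Add(Add(Pow(Z, 2), Pow(Z, 2)), 2) = Add(Mul(2, Pow(Z, 2)), 2) = Add(2, Mul(2, Pow(Z, 2))))
Function('V')(f) = -16
H = 1 (H = Mul(-11, Rational(-1, 11)) = 1)
Mul(Add(Add(0, 2), Function('o')(-3)), Add(H, Function('V')(1))) = Mul(Add(Add(0, 2), Add(2, Mul(2, Pow(-3, 2)))), Add(1, -16)) = Mul(Add(2, Add(2, Mul(2, 9))), -15) = Mul(Add(2, Add(2, 18)), -15) = Mul(Add(2, 20), -15) = Mul(22, -15) = -330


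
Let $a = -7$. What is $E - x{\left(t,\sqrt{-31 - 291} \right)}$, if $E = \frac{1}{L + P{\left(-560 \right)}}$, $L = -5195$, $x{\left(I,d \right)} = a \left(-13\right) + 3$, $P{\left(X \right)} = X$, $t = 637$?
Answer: $- \frac{540971}{5755} \approx -94.0$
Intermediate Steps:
$x{\left(I,d \right)} = 94$ ($x{\left(I,d \right)} = \left(-7\right) \left(-13\right) + 3 = 91 + 3 = 94$)
$E = - \frac{1}{5755}$ ($E = \frac{1}{-5195 - 560} = \frac{1}{-5755} = - \frac{1}{5755} \approx -0.00017376$)
$E - x{\left(t,\sqrt{-31 - 291} \right)} = - \frac{1}{5755} - 94 = - \frac{540971}{5755}$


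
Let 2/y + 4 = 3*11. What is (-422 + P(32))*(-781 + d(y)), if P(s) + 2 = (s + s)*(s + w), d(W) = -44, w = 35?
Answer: -3187800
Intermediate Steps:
y = 2/29 (y = 2/(-4 + 3*11) = 2/(-4 + 33) = 2/29 ≈ 0.068966)
P(s) = -2 + 2*s*(35 + s) (P(s) = -2 + (s + s)*(s + 35) = -2 + (2*s)*(35 + s) = -2 + 2*s*(35 + s))
(-422 + P(32))*(-781 + d(y)) = (-422 + (-2 + 2*32² + 70*32))*(-781 - 44) = (-422 + (-2 + 2*1024 + 2240))*(-825) = (-422 + (-2 + 2048 + 2240))*(-825) = (-422 + 4286)*(-825) = 3864*(-825) = -3187800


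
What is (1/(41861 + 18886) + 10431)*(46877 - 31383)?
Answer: 9817803437252/60747 ≈ 1.6162e+8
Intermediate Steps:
(1/(41861 + 18886) + 10431)*(46877 - 31383) = (1/60747 + 10431)*15494 = (633651958/60747)*15494 = 9817803437252/60747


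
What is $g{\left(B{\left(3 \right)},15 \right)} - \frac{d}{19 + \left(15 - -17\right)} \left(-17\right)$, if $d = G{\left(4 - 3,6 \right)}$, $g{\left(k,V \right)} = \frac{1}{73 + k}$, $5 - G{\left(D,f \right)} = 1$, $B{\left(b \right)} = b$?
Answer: $\frac{307}{228} \approx 1.3465$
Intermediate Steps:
$G{\left(D,f \right)} = 4$ ($G{\left(D,f \right)} = 5 - 1 = 4$)
$d = 4$
$g{\left(B{\left(3 \right)},15 \right)} - \frac{d}{19 + \left(15 - -17\right)} \left(-17\right) = \frac{1}{73 + 3} - \frac{4}{19 + \left(15 - -17\right)} \left(-17\right) = \frac{1}{76} - \frac{4}{19 + \left(15 + 17\right)} \left(-17\right) = \frac{1}{76} - \frac{4}{19 + 32} \left(-17\right) = \frac{1}{76} - \frac{4}{51} \left(-17\right) = \frac{1}{76} - - \frac{4}{3} = \frac{1}{76} + \frac{4}{3} = \frac{307}{228}$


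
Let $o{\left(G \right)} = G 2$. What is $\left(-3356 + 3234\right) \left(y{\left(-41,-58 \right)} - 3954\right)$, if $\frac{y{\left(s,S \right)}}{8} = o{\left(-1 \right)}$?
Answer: $484340$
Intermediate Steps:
$o{\left(G \right)} = 2 G$
$y{\left(s,S \right)} = -16$ ($y{\left(s,S \right)} = 8 \cdot 2 \left(-1\right) = 8 \left(-2\right) = -16$)
$\left(-3356 + 3234\right) \left(y{\left(-41,-58 \right)} - 3954\right) = \left(-3356 + 3234\right) \left(-16 - 3954\right) = \left(-122\right) \left(-3970\right) = 484340$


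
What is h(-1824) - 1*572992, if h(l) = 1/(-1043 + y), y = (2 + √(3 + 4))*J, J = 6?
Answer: -608923756359/1062709 - 6*√7/1062709 ≈ -5.7299e+5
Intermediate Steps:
y = 12 + 6*√7 (y = (2 + √(3 + 4))*6 = (2 + √7)*6 = 12 + 6*√7 ≈ 27.875)
h(l) = 1/(-1031 + 6*√7) (h(l) = 1/(-1043 + (12 + 6*√7)) = 1/(-1031 + 6*√7))
h(-1824) - 1*572992 = (-1031/1062709 - 6*√7/1062709) - 1*572992 = (-1031/1062709 - 6*√7/1062709) - 572992 = -608923756359/1062709 - 6*√7/1062709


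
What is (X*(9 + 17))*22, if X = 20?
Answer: 11440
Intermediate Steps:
(X*(9 + 17))*22 = (20*(9 + 17))*22 = (20*26)*22 = 520*22 = 11440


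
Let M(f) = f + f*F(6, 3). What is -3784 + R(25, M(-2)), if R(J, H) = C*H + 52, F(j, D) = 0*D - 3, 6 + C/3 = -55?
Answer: -4464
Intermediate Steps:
C = -183 (C = -18 + 3*(-55) = -18 - 165 = -183)
F(j, D) = -3 (F(j, D) = 0 - 3 = -3)
M(f) = -2*f (M(f) = f + f*(-3) = f - 3*f = -2*f)
R(J, H) = 52 - 183*H (R(J, H) = -183*H + 52 = 52 - 183*H)
-3784 + R(25, M(-2)) = -3784 + (52 - (-366)*(-2)) = -3784 + (52 - 183*4) = -3784 + (52 - 732) = -3784 - 680 = -4464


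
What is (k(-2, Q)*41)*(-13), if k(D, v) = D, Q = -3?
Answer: 1066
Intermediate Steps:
(k(-2, Q)*41)*(-13) = -2*41*(-13) = -82*(-13) = 1066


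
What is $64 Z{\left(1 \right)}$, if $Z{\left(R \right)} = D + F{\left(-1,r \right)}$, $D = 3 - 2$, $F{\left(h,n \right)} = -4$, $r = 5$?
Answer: $-192$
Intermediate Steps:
$D = 1$ ($D = 3 - 2 = 1$)
$Z{\left(R \right)} = -3$ ($Z{\left(R \right)} = 1 - 4 = -3$)
$64 Z{\left(1 \right)} = 64 \left(-3\right) = -192$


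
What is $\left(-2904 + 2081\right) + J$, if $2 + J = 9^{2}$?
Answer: $-744$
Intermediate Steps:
$J = 79$ ($J = -2 + 9^{2} = -2 + 81 = 79$)
$\left(-2904 + 2081\right) + J = \left(-2904 + 2081\right) + 79 = -823 + 79 = -744$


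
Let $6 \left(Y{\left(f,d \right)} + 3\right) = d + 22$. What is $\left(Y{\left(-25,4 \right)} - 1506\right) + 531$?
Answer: $- \frac{2921}{3} \approx -973.67$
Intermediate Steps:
$Y{\left(f,d \right)} = \frac{2}{3} + \frac{d}{6}$ ($Y{\left(f,d \right)} = -3 + \frac{d + 22}{6} = -3 + \frac{22 + d}{6} = -3 + \left(\frac{11}{3} + \frac{d}{6}\right) = \frac{2}{3} + \frac{d}{6}$)
$\left(Y{\left(-25,4 \right)} - 1506\right) + 531 = \left(\left(\frac{2}{3} + \frac{1}{6} \cdot 4\right) - 1506\right) + 531 = \left(\left(\frac{2}{3} + \frac{2}{3}\right) - 1506\right) + 531 = \left(\frac{4}{3} - 1506\right) + 531 = - \frac{4514}{3} + 531 = - \frac{2921}{3}$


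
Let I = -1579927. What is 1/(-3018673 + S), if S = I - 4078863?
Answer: -1/8677463 ≈ -1.1524e-7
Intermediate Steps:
S = -5658790 (S = -1579927 - 4078863 = -5658790)
1/(-3018673 + S) = 1/(-3018673 - 5658790) = 1/(-8677463) = -1/8677463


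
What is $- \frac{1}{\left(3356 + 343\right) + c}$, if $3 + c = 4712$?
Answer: $- \frac{1}{8408} \approx -0.00011893$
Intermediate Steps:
$c = 4709$ ($c = -3 + 4712 = 4709$)
$- \frac{1}{\left(3356 + 343\right) + c} = - \frac{1}{\left(3356 + 343\right) + 4709} = - \frac{1}{3699 + 4709} = - \frac{1}{8408}$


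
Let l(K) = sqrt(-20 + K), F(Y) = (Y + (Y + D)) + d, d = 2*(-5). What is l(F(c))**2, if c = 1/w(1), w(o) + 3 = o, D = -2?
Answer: -33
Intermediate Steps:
w(o) = -3 + o
c = -1/2 (c = 1/(-3 + 1) = 1/(-2) = -1/2 ≈ -0.50000)
d = -10
F(Y) = -12 + 2*Y (F(Y) = (Y + (Y - 2)) - 10 = (Y + (-2 + Y)) - 10 = (-2 + 2*Y) - 10 = -12 + 2*Y)
l(F(c))**2 = (sqrt(-20 + (-12 + 2*(-1/2))))**2 = (sqrt(-20 + (-12 - 1)))**2 = (sqrt(-20 - 13))**2 = (sqrt(-33))**2 = (I*sqrt(33))**2 = -33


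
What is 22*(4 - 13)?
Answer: -198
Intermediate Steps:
22*(4 - 13) = 22*(-9) = -198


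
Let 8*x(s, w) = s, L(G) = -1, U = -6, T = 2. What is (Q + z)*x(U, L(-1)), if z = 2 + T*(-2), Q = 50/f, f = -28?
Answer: 159/56 ≈ 2.8393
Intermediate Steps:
x(s, w) = s/8
Q = -25/14 (Q = 50/(-28) = 50*(-1/28) = -25/14 ≈ -1.7857)
z = -2 (z = 2 + 2*(-2) = 2 - 4 = -2)
(Q + z)*x(U, L(-1)) = (-25/14 - 2)*((⅛)*(-6)) = -53/14*(-¾) = 159/56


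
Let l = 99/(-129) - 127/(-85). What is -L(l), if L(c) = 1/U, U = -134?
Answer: 1/134 ≈ 0.0074627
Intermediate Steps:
l = 2656/3655 (l = 99*(-1/129) - 127*(-1/85) = -33/43 + 127/85 = 2656/3655 ≈ 0.72668)
L(c) = -1/134 (L(c) = 1/(-134) = -1/134)
-L(l) = -1*(-1/134) = 1/134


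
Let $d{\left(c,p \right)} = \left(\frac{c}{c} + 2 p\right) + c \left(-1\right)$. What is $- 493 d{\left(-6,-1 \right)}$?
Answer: $-2465$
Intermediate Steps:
$d{\left(c,p \right)} = 1 - c + 2 p$ ($d{\left(c,p \right)} = \left(1 + 2 p\right) - c = 1 - c + 2 p$)
$- 493 d{\left(-6,-1 \right)} = - 493 \left(1 - -6 + 2 \left(-1\right)\right) = - 493 \left(1 + 6 - 2\right) = \left(-493\right) 5 = -2465$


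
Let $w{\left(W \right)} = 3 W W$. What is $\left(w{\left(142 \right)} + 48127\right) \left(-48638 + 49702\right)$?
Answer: $115570616$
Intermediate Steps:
$w{\left(W \right)} = 3 W^{2}$
$\left(w{\left(142 \right)} + 48127\right) \left(-48638 + 49702\right) = \left(3 \cdot 142^{2} + 48127\right) \left(-48638 + 49702\right) = \left(3 \cdot 20164 + 48127\right) 1064 = \left(60492 + 48127\right) 1064 = 108619 \cdot 1064 = 115570616$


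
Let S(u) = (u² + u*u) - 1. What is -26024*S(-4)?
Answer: -806744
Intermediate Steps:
S(u) = -1 + 2*u² (S(u) = (u² + u²) - 1 = 2*u² - 1 = -1 + 2*u²)
-26024*S(-4) = -26024*(-1 + 2*(-4)²) = -26024*(-1 + 2*16) = -26024*(-1 + 32) = -26024*31 = -806744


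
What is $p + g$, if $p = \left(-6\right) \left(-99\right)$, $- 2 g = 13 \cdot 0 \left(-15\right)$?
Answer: $594$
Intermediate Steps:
$g = 0$ ($g = - \frac{13 \cdot 0 \left(-15\right)}{2} = - \frac{0 \left(-15\right)}{2} = \left(- \frac{1}{2}\right) 0 = 0$)
$p = 594$
$p + g = 594 + 0 = 594$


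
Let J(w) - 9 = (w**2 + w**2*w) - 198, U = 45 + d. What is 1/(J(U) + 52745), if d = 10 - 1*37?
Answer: 1/58712 ≈ 1.7032e-5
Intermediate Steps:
d = -27 (d = 10 - 37 = -27)
U = 18 (U = 45 - 27 = 18)
J(w) = -189 + w**2 + w**3 (J(w) = 9 + ((w**2 + w**2*w) - 198) = 9 + ((w**2 + w**3) - 198) = 9 + (-198 + w**2 + w**3) = -189 + w**2 + w**3)
1/(J(U) + 52745) = 1/((-189 + 18**2 + 18**3) + 52745) = 1/((-189 + 324 + 5832) + 52745) = 1/(5967 + 52745) = 1/58712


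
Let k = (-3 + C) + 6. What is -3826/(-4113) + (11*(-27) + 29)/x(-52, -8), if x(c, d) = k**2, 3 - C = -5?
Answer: -639338/497673 ≈ -1.2847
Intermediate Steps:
C = 8 (C = 3 - 1*(-5) = 3 + 5 = 8)
k = 11 (k = (-3 + 8) + 6 = 5 + 6 = 11)
x(c, d) = 121 (x(c, d) = 11**2 = 121)
-3826/(-4113) + (11*(-27) + 29)/x(-52, -8) = -3826/(-4113) + (11*(-27) + 29)/121 = -3826*(-1/4113) + (-297 + 29)*(1/121) = 3826/4113 - 268*1/121 = 3826/4113 - 268/121 = -639338/497673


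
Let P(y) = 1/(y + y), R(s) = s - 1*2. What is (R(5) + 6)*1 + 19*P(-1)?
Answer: -½ ≈ -0.50000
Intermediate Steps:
R(s) = -2 + s (R(s) = s - 2 = -2 + s)
P(y) = 1/(2*y)
(R(5) + 6)*1 + 19*P(-1) = ((-2 + 5) + 6)*1 + 19*((½)/(-1)) = (3 + 6)*1 + 19*((½)*(-1)) = 9*1 + 19*(-½) = 9 - 19/2 = -½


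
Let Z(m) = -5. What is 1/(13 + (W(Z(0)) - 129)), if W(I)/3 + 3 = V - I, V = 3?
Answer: -1/101 ≈ -0.0099010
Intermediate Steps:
W(I) = -3*I (W(I) = -9 + 3*(3 - I) = -9 + (9 - 3*I) = -3*I)
1/(13 + (W(Z(0)) - 129)) = 1/(13 + (-3*(-5) - 129)) = 1/(13 + (15 - 129)) = 1/(13 - 114) = 1/(-101) = -1/101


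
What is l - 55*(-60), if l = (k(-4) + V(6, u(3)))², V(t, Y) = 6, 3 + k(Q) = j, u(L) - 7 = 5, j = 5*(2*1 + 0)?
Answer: 3469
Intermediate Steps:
j = 10 (j = 5*(2 + 0) = 5*2 = 10)
u(L) = 12 (u(L) = 7 + 5 = 12)
k(Q) = 7 (k(Q) = -3 + 10 = 7)
l = 169 (l = (7 + 6)² = 13² = 169)
l - 55*(-60) = 169 - 55*(-60) = 169 + 3300 = 3469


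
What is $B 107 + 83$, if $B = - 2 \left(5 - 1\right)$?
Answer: $-773$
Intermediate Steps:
$B = -8$ ($B = - 2 \left(5 - 1\right) = \left(-2\right) 4 = -8$)
$B 107 + 83 = \left(-8\right) 107 + 83 = -856 + 83 = -773$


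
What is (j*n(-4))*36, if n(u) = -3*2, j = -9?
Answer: 1944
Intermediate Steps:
n(u) = -6
(j*n(-4))*36 = -9*(-6)*36 = 54*36 = 1944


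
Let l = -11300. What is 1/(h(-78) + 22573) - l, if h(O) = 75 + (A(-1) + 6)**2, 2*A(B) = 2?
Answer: 256476101/22697 ≈ 11300.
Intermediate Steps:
A(B) = 1 (A(B) = (1/2)*2 = 1)
h(O) = 124 (h(O) = 75 + (1 + 6)**2 = 75 + 7**2 = 75 + 49 = 124)
1/(h(-78) + 22573) - l = 1/(124 + 22573) - 1*(-11300) = 1/22697 + 11300 = 256476101/22697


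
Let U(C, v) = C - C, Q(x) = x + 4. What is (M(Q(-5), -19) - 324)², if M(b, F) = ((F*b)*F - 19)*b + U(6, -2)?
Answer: 3136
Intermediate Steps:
Q(x) = 4 + x
U(C, v) = 0
M(b, F) = b*(-19 + b*F²) (M(b, F) = ((F*b)*F - 19)*b + 0 = (b*F² - 19)*b + 0 = (-19 + b*F²)*b + 0 = b*(-19 + b*F²) + 0 = b*(-19 + b*F²))
(M(Q(-5), -19) - 324)² = ((4 - 5)*(-19 + (4 - 5)*(-19)²) - 324)² = (-(-19 - 1*361) - 324)² = (-(-19 - 361) - 324)² = (-1*(-380) - 324)² = (380 - 324)² = 56² = 3136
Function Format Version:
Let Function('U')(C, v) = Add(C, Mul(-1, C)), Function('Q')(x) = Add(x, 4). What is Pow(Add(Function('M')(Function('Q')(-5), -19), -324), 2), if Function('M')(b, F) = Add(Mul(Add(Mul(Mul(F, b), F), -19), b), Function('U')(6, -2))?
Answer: 3136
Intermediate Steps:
Function('Q')(x) = Add(4, x)
Function('U')(C, v) = 0
Function('M')(b, F) = Mul(b, Add(-19, Mul(b, Pow(F, 2)))) (Function('M')(b, F) = Add(Mul(Add(Mul(Mul(F, b), F), -19), b), 0) = Add(Mul(Add(Mul(b, Pow(F, 2)), -19), b), 0) = Add(Mul(Add(-19, Mul(b, Pow(F, 2))), b), 0) = Add(Mul(b, Add(-19, Mul(b, Pow(F, 2)))), 0) = Mul(b, Add(-19, Mul(b, Pow(F, 2)))))
Pow(Add(Function('M')(Function('Q')(-5), -19), -324), 2) = Pow(Add(Mul(Add(4, -5), Add(-19, Mul(Add(4, -5), Pow(-19, 2)))), -324), 2) = Pow(Add(Mul(-1, Add(-19, Mul(-1, 361))), -324), 2) = Pow(Add(Mul(-1, Add(-19, -361)), -324), 2) = Pow(Add(Mul(-1, -380), -324), 2) = Pow(Add(380, -324), 2) = Pow(56, 2) = 3136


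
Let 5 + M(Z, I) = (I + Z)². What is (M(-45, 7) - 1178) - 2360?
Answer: -2099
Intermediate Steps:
M(Z, I) = -5 + (I + Z)²
(M(-45, 7) - 1178) - 2360 = ((-5 + (7 - 45)²) - 1178) - 2360 = ((-5 + (-38)²) - 1178) - 2360 = ((-5 + 1444) - 1178) - 2360 = (1439 - 1178) - 2360 = 261 - 2360 = -2099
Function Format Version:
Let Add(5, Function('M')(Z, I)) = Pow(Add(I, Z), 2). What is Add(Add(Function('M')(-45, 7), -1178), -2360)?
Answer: -2099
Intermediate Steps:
Function('M')(Z, I) = Add(-5, Pow(Add(I, Z), 2))
Add(Add(Function('M')(-45, 7), -1178), -2360) = Add(Add(Add(-5, Pow(Add(7, -45), 2)), -1178), -2360) = Add(Add(Add(-5, Pow(-38, 2)), -1178), -2360) = Add(Add(Add(-5, 1444), -1178), -2360) = Add(Add(1439, -1178), -2360) = Add(261, -2360) = -2099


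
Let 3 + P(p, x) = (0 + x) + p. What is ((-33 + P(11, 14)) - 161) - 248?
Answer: -420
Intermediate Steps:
P(p, x) = -3 + p + x (P(p, x) = -3 + ((0 + x) + p) = -3 + (x + p) = -3 + (p + x) = -3 + p + x)
((-33 + P(11, 14)) - 161) - 248 = ((-33 + (-3 + 11 + 14)) - 161) - 248 = ((-33 + 22) - 161) - 248 = (-11 - 161) - 248 = -172 - 248 = -420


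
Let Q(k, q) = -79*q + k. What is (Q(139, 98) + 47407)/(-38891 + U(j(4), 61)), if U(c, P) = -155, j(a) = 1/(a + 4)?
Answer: -19902/19523 ≈ -1.0194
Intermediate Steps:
Q(k, q) = k - 79*q
j(a) = 1/(4 + a)
(Q(139, 98) + 47407)/(-38891 + U(j(4), 61)) = ((139 - 79*98) + 47407)/(-38891 - 155) = ((139 - 7742) + 47407)/(-39046) = (-7603 + 47407)*(-1/39046) = 39804*(-1/39046) = -19902/19523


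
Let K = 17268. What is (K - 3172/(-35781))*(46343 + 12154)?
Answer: 12047836990520/11927 ≈ 1.0101e+9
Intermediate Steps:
(K - 3172/(-35781))*(46343 + 12154) = (17268 - 3172/(-35781))*(46343 + 12154) = (17268 - 3172*(-1/35781))*58497 = (17268 + 3172/35781)*58497 = (617869480/35781)*58497 = 12047836990520/11927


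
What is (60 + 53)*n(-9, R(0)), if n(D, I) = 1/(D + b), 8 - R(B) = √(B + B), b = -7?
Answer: -113/16 ≈ -7.0625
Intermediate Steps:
R(B) = 8 - √2*√B (R(B) = 8 - √(B + B) = 8 - √(2*B) = 8 - √2*√B)
n(D, I) = 1/(-7 + D) (n(D, I) = 1/(D - 7) = 1/(-7 + D))
(60 + 53)*n(-9, R(0)) = (60 + 53)/(-7 - 9) = 113/(-16) = 113*(-1/16) = -113/16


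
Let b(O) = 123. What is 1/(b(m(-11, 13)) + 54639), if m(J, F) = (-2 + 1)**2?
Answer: 1/54762 ≈ 1.8261e-5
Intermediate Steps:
m(J, F) = 1 (m(J, F) = (-1)**2 = 1)
1/(b(m(-11, 13)) + 54639) = 1/(123 + 54639) = 1/54762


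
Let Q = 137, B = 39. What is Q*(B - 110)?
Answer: -9727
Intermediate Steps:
Q*(B - 110) = 137*(39 - 110) = 137*(-71) = -9727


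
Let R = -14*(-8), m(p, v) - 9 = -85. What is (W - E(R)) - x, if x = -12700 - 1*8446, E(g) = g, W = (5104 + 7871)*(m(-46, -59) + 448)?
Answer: 4847734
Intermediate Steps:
m(p, v) = -76 (m(p, v) = 9 - 85 = -76)
R = 112
W = 4826700 (W = (5104 + 7871)*(-76 + 448) = 12975*372 = 4826700)
x = -21146 (x = -12700 - 8446 = -21146)
(W - E(R)) - x = (4826700 - 1*112) - 1*(-21146) = (4826700 - 112) + 21146 = 4826588 + 21146 = 4847734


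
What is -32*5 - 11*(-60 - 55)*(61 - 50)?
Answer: 13755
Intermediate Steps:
-32*5 - 11*(-60 - 55)*(61 - 50) = -160 - (-1265)*11 = -160 - 11*(-1265) = -160 + 13915 = 13755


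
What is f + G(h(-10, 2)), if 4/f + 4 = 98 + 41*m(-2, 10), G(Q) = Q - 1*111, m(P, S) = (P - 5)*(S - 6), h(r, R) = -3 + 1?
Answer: -59553/527 ≈ -113.00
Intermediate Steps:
h(r, R) = -2
m(P, S) = (-6 + S)*(-5 + P) (m(P, S) = (-5 + P)*(-6 + S) = (-6 + S)*(-5 + P))
G(Q) = -111 + Q (G(Q) = Q - 111 = -111 + Q)
f = -2/527 (f = 4/(-4 + (98 + 41*(30 - 6*(-2) - 5*10 - 2*10))) = 4/(-4 + (98 + 41*(30 + 12 - 50 - 20))) = 4/(-4 + (98 + 41*(-28))) = 4/(-4 + (98 - 1148)) = 4/(-4 - 1050) = 4/(-1054) = 4*(-1/1054) = -2/527 ≈ -0.0037951)
f + G(h(-10, 2)) = -2/527 + (-111 - 2) = -2/527 - 113 = -59553/527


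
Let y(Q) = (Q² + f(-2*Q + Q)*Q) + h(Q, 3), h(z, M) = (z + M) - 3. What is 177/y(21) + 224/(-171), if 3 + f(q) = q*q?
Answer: -711191/550620 ≈ -1.2916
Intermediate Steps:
h(z, M) = -3 + M + z (h(z, M) = (M + z) - 3 = -3 + M + z)
f(q) = -3 + q² (f(q) = -3 + q*q = -3 + q²)
y(Q) = Q + Q² + Q*(-3 + Q²) (y(Q) = (Q² + (-3 + (-2*Q + Q)²)*Q) + (-3 + 3 + Q) = (Q² + (-3 + (-Q)²)*Q) + Q = (Q² + (-3 + Q²)*Q) + Q = (Q² + Q*(-3 + Q²)) + Q = Q + Q² + Q*(-3 + Q²))
177/y(21) + 224/(-171) = 177/((21*(-2 + 21 + 21²))) + 224/(-171) = 177/((21*(-2 + 21 + 441))) + 224*(-1/171) = 177/((21*460)) - 224/171 = 177/9660 - 224/171 = 177*(1/9660) - 224/171 = 59/3220 - 224/171 = -711191/550620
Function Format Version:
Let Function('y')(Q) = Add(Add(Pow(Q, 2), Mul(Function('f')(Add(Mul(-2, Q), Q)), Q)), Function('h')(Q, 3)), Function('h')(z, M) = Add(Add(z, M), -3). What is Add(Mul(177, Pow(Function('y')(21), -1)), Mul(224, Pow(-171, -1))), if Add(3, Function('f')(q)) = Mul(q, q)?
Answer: Rational(-711191, 550620) ≈ -1.2916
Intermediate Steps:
Function('h')(z, M) = Add(-3, M, z) (Function('h')(z, M) = Add(Add(M, z), -3) = Add(-3, M, z))
Function('f')(q) = Add(-3, Pow(q, 2)) (Function('f')(q) = Add(-3, Mul(q, q)) = Add(-3, Pow(q, 2)))
Function('y')(Q) = Add(Q, Pow(Q, 2), Mul(Q, Add(-3, Pow(Q, 2)))) (Function('y')(Q) = Add(Add(Pow(Q, 2), Mul(Add(-3, Pow(Add(Mul(-2, Q), Q), 2)), Q)), Add(-3, 3, Q)) = Add(Add(Pow(Q, 2), Mul(Add(-3, Pow(Mul(-1, Q), 2)), Q)), Q) = Add(Add(Pow(Q, 2), Mul(Add(-3, Pow(Q, 2)), Q)), Q) = Add(Add(Pow(Q, 2), Mul(Q, Add(-3, Pow(Q, 2)))), Q) = Add(Q, Pow(Q, 2), Mul(Q, Add(-3, Pow(Q, 2)))))
Add(Mul(177, Pow(Function('y')(21), -1)), Mul(224, Pow(-171, -1))) = Add(Mul(177, Pow(Mul(21, Add(-2, 21, Pow(21, 2))), -1)), Mul(224, Pow(-171, -1))) = Add(Mul(177, Pow(Mul(21, Add(-2, 21, 441)), -1)), Mul(224, Rational(-1, 171))) = Add(Mul(177, Pow(Mul(21, 460), -1)), Rational(-224, 171)) = Add(Mul(177, Pow(9660, -1)), Rational(-224, 171)) = Add(Mul(177, Rational(1, 9660)), Rational(-224, 171)) = Add(Rational(59, 3220), Rational(-224, 171)) = Rational(-711191, 550620)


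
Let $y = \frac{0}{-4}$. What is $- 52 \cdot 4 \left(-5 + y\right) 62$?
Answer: $64480$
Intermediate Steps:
$y = 0$ ($y = 0 \left(- \frac{1}{4}\right) = 0$)
$- 52 \cdot 4 \left(-5 + y\right) 62 = - 52 \cdot 4 \left(-5 + 0\right) 62 = - 52 \cdot 4 \left(-5\right) 62 = \left(-52\right) \left(-20\right) 62 = 1040 \cdot 62 = 64480$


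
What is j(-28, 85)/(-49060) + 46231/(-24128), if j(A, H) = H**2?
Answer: -122120883/59185984 ≈ -2.0633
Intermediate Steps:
j(-28, 85)/(-49060) + 46231/(-24128) = 85**2/(-49060) + 46231/(-24128) = 7225*(-1/49060) + 46231*(-1/24128) = -1445/9812 - 46231/24128 = -122120883/59185984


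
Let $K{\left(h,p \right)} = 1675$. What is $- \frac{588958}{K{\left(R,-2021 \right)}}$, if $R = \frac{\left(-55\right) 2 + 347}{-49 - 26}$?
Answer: $- \frac{588958}{1675} \approx -351.62$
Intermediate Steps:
$R = - \frac{79}{25}$ ($R = \frac{-110 + 347}{-75} = 237 \left(- \frac{1}{75}\right) = - \frac{79}{25} \approx -3.16$)
$- \frac{588958}{K{\left(R,-2021 \right)}} = - \frac{588958}{1675}$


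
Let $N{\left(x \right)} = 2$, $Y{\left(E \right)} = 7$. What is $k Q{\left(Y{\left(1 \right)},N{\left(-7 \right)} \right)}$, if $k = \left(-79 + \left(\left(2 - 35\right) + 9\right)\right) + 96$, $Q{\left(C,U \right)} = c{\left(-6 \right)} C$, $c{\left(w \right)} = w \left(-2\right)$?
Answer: $-588$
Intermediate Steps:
$c{\left(w \right)} = - 2 w$
$Q{\left(C,U \right)} = 12 C$ ($Q{\left(C,U \right)} = \left(-2\right) \left(-6\right) C = 12 C$)
$k = -7$ ($k = \left(-79 + \left(-33 + 9\right)\right) + 96 = \left(-79 - 24\right) + 96 = -103 + 96 = -7$)
$k Q{\left(Y{\left(1 \right)},N{\left(-7 \right)} \right)} = - 7 \cdot 12 \cdot 7 = \left(-7\right) 84 = -588$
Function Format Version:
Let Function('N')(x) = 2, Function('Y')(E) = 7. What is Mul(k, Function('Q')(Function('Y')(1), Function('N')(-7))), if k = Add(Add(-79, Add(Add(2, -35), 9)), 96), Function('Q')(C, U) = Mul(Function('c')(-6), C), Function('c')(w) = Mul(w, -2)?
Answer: -588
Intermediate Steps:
Function('c')(w) = Mul(-2, w)
Function('Q')(C, U) = Mul(12, C) (Function('Q')(C, U) = Mul(Mul(-2, -6), C) = Mul(12, C))
k = -7 (k = Add(Add(-79, Add(-33, 9)), 96) = Add(Add(-79, -24), 96) = Add(-103, 96) = -7)
Mul(k, Function('Q')(Function('Y')(1), Function('N')(-7))) = Mul(-7, Mul(12, 7)) = Mul(-7, 84) = -588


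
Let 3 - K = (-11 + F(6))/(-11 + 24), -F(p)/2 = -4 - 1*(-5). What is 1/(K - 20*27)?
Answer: -1/536 ≈ -0.0018657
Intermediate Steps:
F(p) = -2 (F(p) = -2*(-4 - 1*(-5)) = -2*(-4 + 5) = -2*1 = -2)
K = 4 (K = 3 - (-11 - 2)/(-11 + 24) = 3 - (-13)/13 = 3 - 1*(-1) = 3 + 1 = 4)
1/(K - 20*27) = 1/(4 - 20*27) = 1/(4 - 540) = 1/(-536) = -1/536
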